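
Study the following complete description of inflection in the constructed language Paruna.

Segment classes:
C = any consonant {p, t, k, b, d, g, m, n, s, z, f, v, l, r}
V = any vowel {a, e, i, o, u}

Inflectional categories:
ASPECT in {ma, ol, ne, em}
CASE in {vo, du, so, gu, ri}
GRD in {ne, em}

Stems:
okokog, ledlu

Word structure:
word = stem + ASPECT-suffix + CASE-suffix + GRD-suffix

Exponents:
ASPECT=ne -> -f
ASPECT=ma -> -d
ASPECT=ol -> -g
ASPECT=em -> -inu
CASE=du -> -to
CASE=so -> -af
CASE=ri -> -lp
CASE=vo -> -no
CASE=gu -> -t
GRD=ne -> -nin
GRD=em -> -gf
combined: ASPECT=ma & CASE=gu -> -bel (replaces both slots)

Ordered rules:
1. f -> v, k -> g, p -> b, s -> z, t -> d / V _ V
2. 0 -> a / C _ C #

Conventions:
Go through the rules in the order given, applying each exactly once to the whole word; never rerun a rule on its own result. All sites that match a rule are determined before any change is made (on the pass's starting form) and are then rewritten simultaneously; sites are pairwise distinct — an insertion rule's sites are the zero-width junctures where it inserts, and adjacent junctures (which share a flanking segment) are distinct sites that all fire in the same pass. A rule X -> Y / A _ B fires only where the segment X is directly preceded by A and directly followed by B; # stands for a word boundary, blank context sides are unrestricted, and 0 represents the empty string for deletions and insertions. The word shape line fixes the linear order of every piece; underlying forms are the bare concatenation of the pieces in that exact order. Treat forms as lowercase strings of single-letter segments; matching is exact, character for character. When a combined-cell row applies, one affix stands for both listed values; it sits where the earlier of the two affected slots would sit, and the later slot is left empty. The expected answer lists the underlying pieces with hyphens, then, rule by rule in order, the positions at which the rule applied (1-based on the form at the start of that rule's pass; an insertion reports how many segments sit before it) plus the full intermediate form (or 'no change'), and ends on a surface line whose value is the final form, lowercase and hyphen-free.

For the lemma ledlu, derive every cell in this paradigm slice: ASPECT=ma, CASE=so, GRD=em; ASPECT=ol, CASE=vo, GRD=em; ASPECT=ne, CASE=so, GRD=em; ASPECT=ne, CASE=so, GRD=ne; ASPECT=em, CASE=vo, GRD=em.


cell ASPECT=ma, CASE=so, GRD=em:
underlying: ledlu-d-af-gf
1. f -> v, k -> g, p -> b, s -> z, t -> d / V _ V: no change
2. 0 -> a / C _ C #: inserts after position(s) 9: ledludafgaf
surface: ledludafgaf

cell ASPECT=ol, CASE=vo, GRD=em:
underlying: ledlu-g-no-gf
1. f -> v, k -> g, p -> b, s -> z, t -> d / V _ V: no change
2. 0 -> a / C _ C #: inserts after position(s) 9: ledlugnogaf
surface: ledlugnogaf

cell ASPECT=ne, CASE=so, GRD=em:
underlying: ledlu-f-af-gf
1. f -> v, k -> g, p -> b, s -> z, t -> d / V _ V: fires at position(s) 6: ledluvafgf
2. 0 -> a / C _ C #: inserts after position(s) 9: ledluvafgaf
surface: ledluvafgaf

cell ASPECT=ne, CASE=so, GRD=ne:
underlying: ledlu-f-af-nin
1. f -> v, k -> g, p -> b, s -> z, t -> d / V _ V: fires at position(s) 6: ledluvafnin
2. 0 -> a / C _ C #: no change
surface: ledluvafnin

cell ASPECT=em, CASE=vo, GRD=em:
underlying: ledlu-inu-no-gf
1. f -> v, k -> g, p -> b, s -> z, t -> d / V _ V: no change
2. 0 -> a / C _ C #: inserts after position(s) 11: ledluinunogaf
surface: ledluinunogaf


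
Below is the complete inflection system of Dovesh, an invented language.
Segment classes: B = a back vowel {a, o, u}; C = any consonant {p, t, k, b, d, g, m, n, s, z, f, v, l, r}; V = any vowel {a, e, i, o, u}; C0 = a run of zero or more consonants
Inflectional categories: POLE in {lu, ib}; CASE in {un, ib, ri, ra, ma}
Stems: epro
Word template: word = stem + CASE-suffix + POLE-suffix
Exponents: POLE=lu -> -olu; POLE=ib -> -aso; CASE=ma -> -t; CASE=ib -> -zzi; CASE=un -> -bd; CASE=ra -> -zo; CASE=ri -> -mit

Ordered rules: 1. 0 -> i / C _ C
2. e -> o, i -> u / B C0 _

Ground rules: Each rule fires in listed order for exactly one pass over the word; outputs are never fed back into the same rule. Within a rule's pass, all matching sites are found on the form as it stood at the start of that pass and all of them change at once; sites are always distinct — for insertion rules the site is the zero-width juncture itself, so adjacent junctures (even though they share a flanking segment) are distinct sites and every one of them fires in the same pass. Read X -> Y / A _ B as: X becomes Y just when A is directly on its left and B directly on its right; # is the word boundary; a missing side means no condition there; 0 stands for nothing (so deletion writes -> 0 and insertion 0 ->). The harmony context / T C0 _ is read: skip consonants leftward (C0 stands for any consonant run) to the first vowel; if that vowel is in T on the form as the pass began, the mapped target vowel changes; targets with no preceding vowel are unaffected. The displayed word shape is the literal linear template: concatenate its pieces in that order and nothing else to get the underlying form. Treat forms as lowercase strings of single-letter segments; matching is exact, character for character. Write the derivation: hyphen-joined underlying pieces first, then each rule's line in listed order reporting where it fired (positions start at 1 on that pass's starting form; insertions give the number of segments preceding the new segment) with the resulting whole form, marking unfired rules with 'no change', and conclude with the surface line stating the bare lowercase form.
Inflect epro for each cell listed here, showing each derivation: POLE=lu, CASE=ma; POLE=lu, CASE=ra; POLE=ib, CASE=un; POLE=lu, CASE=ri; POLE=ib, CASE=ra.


cell POLE=lu, CASE=ma:
underlying: epro-t-olu
1. 0 -> i / C _ C: inserts after position(s) 2: epirotolu
2. e -> o, i -> u / B C0 _: no change
surface: epirotolu

cell POLE=lu, CASE=ra:
underlying: epro-zo-olu
1. 0 -> i / C _ C: inserts after position(s) 2: epirozoolu
2. e -> o, i -> u / B C0 _: no change
surface: epirozoolu

cell POLE=ib, CASE=un:
underlying: epro-bd-aso
1. 0 -> i / C _ C: inserts after position(s) 2, 5: epirobidaso
2. e -> o, i -> u / B C0 _: fires at position(s) 7: epirobudaso
surface: epirobudaso

cell POLE=lu, CASE=ri:
underlying: epro-mit-olu
1. 0 -> i / C _ C: inserts after position(s) 2: epiromitolu
2. e -> o, i -> u / B C0 _: fires at position(s) 7: epiromutolu
surface: epiromutolu

cell POLE=ib, CASE=ra:
underlying: epro-zo-aso
1. 0 -> i / C _ C: inserts after position(s) 2: epirozoaso
2. e -> o, i -> u / B C0 _: no change
surface: epirozoaso


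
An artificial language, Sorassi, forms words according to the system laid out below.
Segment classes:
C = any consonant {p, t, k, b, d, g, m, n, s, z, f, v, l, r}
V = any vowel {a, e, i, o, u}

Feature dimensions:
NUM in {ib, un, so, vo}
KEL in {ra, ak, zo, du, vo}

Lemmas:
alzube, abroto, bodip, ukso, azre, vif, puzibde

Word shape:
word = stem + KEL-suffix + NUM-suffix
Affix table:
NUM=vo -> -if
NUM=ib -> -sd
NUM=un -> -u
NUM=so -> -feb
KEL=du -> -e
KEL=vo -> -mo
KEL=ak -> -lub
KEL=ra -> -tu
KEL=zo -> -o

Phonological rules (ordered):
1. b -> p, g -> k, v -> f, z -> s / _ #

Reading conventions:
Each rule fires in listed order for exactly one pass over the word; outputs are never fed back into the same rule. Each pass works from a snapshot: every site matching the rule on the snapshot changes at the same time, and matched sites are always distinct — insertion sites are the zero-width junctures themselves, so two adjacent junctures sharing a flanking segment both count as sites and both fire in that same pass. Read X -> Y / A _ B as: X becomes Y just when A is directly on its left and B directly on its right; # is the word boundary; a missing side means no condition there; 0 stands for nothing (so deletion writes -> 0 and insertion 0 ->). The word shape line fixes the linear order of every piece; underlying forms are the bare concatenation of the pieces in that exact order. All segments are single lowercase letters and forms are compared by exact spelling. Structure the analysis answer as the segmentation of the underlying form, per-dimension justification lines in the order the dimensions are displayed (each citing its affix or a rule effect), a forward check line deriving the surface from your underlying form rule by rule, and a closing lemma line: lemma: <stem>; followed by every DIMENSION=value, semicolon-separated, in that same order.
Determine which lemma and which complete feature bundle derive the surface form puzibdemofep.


underlying: puzibde-mo-feb
NUM=so - signalled by the affix -feb
KEL=vo - signalled by the affix -mo
check: puzibdemofeb -> puzibdemofep
lemma: puzibde; NUM=so; KEL=vo


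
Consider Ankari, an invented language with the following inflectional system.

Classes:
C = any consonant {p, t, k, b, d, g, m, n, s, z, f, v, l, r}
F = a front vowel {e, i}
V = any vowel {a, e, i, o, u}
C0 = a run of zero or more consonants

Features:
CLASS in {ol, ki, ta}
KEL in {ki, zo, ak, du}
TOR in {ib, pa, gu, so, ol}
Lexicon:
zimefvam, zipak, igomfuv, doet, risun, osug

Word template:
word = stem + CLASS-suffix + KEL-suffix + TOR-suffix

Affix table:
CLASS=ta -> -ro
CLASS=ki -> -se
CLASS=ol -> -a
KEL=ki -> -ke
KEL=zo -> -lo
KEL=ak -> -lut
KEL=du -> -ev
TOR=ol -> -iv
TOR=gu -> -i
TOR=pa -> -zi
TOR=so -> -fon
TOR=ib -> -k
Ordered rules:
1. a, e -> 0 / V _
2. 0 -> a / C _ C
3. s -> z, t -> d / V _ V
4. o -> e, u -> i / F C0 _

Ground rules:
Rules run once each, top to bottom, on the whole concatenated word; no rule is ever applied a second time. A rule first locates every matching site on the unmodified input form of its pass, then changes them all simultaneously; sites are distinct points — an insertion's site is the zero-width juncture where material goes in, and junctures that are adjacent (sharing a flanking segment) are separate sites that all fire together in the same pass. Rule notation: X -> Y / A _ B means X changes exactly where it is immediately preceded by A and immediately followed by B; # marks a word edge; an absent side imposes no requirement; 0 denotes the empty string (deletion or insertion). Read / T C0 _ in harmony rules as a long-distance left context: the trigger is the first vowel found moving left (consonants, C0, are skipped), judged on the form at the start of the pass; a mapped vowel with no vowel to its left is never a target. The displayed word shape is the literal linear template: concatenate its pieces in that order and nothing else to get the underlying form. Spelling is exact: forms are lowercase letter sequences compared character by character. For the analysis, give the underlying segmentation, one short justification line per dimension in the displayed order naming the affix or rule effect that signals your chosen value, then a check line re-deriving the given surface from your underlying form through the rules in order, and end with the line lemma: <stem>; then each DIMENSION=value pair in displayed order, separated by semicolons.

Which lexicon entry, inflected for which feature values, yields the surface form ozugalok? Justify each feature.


underlying: osug-a-lo-k
CLASS=ol - signalled by the affix -a
KEL=zo - signalled by the affix -lo
TOR=ib - signalled by the affix -k
check: osugalok -> osugalok -> osugalok -> ozugalok -> ozugalok
lemma: osug; CLASS=ol; KEL=zo; TOR=ib


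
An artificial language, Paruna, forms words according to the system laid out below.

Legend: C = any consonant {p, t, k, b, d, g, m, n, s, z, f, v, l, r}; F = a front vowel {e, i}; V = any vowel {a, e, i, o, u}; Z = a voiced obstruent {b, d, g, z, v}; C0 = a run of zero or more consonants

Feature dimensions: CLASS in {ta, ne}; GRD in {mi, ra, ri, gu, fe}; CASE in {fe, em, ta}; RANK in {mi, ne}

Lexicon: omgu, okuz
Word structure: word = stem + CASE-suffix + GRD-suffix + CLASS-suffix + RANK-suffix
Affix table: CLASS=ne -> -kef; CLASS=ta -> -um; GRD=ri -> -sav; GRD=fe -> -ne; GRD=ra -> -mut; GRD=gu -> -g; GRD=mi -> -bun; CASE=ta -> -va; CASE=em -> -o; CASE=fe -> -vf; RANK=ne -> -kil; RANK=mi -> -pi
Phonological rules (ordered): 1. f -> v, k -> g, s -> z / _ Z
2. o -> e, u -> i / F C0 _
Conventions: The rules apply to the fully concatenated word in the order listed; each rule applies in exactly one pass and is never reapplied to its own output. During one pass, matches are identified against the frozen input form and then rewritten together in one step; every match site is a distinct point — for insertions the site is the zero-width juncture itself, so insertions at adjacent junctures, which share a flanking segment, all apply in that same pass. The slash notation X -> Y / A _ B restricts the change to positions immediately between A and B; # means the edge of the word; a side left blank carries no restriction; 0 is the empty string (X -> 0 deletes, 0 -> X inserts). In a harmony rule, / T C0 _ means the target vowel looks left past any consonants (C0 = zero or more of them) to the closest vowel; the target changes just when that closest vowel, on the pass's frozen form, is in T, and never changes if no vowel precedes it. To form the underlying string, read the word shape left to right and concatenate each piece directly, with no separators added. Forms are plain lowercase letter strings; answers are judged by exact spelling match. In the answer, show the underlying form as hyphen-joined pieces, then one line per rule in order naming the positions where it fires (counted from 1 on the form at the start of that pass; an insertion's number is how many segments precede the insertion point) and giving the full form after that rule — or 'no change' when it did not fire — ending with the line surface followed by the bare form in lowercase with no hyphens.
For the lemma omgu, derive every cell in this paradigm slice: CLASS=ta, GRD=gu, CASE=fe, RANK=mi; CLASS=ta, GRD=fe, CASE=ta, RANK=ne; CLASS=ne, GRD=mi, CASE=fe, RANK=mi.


cell CLASS=ta, GRD=gu, CASE=fe, RANK=mi:
underlying: omgu-vf-g-um-pi
1. f -> v, k -> g, s -> z / _ Z: fires at position(s) 6: omguvvgumpi
2. o -> e, u -> i / F C0 _: no change
surface: omguvvgumpi

cell CLASS=ta, GRD=fe, CASE=ta, RANK=ne:
underlying: omgu-va-ne-um-kil
1. f -> v, k -> g, s -> z / _ Z: no change
2. o -> e, u -> i / F C0 _: fires at position(s) 9: omguvaneimkil
surface: omguvaneimkil

cell CLASS=ne, GRD=mi, CASE=fe, RANK=mi:
underlying: omgu-vf-bun-kef-pi
1. f -> v, k -> g, s -> z / _ Z: fires at position(s) 6: omguvvbunkefpi
2. o -> e, u -> i / F C0 _: no change
surface: omguvvbunkefpi


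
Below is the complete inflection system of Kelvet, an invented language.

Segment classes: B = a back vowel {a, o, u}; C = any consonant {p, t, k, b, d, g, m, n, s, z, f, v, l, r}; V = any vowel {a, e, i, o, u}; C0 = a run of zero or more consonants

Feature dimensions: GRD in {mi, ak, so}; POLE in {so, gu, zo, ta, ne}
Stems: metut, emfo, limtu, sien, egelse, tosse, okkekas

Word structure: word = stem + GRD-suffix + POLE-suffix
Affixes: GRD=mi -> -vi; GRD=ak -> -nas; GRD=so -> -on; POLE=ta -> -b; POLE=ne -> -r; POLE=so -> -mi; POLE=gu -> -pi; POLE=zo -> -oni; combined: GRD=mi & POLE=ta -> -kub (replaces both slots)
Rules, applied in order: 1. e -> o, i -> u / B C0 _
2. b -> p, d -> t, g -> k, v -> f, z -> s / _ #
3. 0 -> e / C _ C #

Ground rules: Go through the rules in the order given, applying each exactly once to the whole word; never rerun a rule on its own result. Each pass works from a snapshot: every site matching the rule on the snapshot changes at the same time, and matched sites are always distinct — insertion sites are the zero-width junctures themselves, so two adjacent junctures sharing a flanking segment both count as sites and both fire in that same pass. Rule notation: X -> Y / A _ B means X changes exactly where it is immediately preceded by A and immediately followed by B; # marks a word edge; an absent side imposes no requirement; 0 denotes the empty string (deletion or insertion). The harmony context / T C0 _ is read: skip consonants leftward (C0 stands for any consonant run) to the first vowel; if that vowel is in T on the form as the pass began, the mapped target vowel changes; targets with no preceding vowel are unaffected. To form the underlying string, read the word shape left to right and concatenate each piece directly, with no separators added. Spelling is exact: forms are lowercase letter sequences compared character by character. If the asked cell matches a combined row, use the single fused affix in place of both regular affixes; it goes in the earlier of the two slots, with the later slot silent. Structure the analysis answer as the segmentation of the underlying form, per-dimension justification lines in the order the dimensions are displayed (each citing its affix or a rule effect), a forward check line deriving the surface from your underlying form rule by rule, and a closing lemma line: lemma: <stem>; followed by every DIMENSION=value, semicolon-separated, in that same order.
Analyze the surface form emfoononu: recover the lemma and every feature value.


underlying: emfo-on-oni
GRD=so - signalled by the affix -on
POLE=zo - signalled by the affix -oni
check: emfoononi -> emfoononu -> emfoononu -> emfoononu
lemma: emfo; GRD=so; POLE=zo


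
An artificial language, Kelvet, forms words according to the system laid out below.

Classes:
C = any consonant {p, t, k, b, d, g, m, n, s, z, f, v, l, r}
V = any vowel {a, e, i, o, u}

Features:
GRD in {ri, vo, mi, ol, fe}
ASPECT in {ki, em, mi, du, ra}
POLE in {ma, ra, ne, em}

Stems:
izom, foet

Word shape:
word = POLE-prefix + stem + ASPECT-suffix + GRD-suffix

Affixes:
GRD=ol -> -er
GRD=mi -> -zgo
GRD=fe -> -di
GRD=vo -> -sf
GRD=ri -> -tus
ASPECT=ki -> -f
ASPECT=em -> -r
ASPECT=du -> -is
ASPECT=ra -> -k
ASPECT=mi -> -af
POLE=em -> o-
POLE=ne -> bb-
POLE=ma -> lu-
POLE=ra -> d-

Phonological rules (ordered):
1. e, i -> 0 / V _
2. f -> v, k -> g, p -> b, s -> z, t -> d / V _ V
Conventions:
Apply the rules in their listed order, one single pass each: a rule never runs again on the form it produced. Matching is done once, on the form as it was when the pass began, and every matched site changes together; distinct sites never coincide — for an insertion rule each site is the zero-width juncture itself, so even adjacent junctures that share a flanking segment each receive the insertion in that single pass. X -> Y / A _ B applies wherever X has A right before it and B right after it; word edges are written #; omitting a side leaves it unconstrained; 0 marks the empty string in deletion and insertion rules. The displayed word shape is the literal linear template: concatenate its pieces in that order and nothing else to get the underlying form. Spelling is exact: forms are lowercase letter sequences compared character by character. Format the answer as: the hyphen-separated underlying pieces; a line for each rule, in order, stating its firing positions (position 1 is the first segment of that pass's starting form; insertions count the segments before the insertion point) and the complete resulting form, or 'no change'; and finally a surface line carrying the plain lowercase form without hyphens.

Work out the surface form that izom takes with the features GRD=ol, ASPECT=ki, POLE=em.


underlying: o-izom-f-er
1. e, i -> 0 / V _: fires at position(s) 2: ozomfer
2. f -> v, k -> g, p -> b, s -> z, t -> d / V _ V: no change
surface: ozomfer


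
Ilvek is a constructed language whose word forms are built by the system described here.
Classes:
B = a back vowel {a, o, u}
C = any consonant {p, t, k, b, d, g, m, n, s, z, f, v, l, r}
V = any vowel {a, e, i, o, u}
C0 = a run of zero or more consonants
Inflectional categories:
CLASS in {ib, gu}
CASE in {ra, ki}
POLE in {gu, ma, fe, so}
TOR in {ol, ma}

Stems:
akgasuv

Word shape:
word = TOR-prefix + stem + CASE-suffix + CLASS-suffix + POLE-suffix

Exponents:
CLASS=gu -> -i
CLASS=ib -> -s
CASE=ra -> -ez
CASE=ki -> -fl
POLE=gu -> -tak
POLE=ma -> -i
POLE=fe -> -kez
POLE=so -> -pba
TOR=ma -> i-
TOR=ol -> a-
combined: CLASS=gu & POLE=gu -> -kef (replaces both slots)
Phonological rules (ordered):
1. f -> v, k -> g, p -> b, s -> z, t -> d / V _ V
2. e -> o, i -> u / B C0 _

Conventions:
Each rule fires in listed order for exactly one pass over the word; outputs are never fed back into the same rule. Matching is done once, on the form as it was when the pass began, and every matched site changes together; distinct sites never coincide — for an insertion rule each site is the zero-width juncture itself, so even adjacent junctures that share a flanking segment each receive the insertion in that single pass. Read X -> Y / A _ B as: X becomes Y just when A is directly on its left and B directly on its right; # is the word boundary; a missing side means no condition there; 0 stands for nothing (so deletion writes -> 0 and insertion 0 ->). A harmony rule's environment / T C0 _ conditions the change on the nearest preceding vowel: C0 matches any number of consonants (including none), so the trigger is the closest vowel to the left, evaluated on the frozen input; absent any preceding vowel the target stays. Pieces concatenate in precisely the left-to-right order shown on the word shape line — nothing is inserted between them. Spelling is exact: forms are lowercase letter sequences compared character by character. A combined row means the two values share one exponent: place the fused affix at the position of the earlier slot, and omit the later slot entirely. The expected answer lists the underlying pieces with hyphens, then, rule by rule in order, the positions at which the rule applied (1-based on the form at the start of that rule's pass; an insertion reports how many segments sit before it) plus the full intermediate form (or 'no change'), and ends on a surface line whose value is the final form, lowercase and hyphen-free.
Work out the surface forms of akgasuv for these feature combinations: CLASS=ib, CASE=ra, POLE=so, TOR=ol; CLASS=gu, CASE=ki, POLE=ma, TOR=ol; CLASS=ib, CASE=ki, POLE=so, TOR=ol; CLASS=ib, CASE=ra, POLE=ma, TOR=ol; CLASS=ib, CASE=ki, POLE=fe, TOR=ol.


cell CLASS=ib, CASE=ra, POLE=so, TOR=ol:
underlying: a-akgasuv-ez-s-pba
1. f -> v, k -> g, p -> b, s -> z, t -> d / V _ V: fires at position(s) 6: aakgazuvezspba
2. e -> o, i -> u / B C0 _: fires at position(s) 9: aakgazuvozspba
surface: aakgazuvozspba

cell CLASS=gu, CASE=ki, POLE=ma, TOR=ol:
underlying: a-akgasuv-fl-i-i
1. f -> v, k -> g, p -> b, s -> z, t -> d / V _ V: fires at position(s) 6: aakgazuvflii
2. e -> o, i -> u / B C0 _: fires at position(s) 11: aakgazuvflui
surface: aakgazuvflui

cell CLASS=ib, CASE=ki, POLE=so, TOR=ol:
underlying: a-akgasuv-fl-s-pba
1. f -> v, k -> g, p -> b, s -> z, t -> d / V _ V: fires at position(s) 6: aakgazuvflspba
2. e -> o, i -> u / B C0 _: no change
surface: aakgazuvflspba

cell CLASS=ib, CASE=ra, POLE=ma, TOR=ol:
underlying: a-akgasuv-ez-s-i
1. f -> v, k -> g, p -> b, s -> z, t -> d / V _ V: fires at position(s) 6: aakgazuvezsi
2. e -> o, i -> u / B C0 _: fires at position(s) 9: aakgazuvozsi
surface: aakgazuvozsi

cell CLASS=ib, CASE=ki, POLE=fe, TOR=ol:
underlying: a-akgasuv-fl-s-kez
1. f -> v, k -> g, p -> b, s -> z, t -> d / V _ V: fires at position(s) 6: aakgazuvflskez
2. e -> o, i -> u / B C0 _: fires at position(s) 13: aakgazuvflskoz
surface: aakgazuvflskoz


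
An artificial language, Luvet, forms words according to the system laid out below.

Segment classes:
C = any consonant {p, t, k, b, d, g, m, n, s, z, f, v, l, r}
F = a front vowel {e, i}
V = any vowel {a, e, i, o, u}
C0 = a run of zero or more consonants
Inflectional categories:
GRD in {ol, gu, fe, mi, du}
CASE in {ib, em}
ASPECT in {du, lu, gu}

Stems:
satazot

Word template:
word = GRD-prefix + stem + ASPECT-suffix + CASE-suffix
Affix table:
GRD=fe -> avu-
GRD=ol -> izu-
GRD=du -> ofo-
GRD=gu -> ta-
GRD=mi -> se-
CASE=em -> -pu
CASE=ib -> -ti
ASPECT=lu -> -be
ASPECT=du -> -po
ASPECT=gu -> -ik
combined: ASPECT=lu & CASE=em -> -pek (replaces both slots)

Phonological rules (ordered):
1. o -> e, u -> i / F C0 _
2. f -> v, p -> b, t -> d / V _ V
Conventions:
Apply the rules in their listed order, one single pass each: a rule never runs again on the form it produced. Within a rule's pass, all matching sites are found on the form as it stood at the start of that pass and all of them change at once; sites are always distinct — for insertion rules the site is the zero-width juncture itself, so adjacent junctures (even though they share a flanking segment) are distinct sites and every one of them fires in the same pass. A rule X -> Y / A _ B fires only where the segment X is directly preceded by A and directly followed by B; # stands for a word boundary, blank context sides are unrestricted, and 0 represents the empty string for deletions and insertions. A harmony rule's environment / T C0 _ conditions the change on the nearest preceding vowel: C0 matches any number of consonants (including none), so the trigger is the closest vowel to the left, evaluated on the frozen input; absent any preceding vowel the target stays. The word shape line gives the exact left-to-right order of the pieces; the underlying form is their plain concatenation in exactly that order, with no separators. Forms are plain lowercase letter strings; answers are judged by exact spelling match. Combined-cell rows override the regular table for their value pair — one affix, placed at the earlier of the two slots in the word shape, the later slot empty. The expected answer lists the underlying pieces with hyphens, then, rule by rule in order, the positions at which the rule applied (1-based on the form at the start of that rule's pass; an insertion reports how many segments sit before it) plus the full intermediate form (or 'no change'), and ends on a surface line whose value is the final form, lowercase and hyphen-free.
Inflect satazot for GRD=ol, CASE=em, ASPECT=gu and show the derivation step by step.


underlying: izu-satazot-ik-pu
1. o -> e, u -> i / F C0 _: fires at position(s) 3, 14: izisatazotikpi
2. f -> v, p -> b, t -> d / V _ V: fires at position(s) 6, 10: izisadazodikpi
surface: izisadazodikpi


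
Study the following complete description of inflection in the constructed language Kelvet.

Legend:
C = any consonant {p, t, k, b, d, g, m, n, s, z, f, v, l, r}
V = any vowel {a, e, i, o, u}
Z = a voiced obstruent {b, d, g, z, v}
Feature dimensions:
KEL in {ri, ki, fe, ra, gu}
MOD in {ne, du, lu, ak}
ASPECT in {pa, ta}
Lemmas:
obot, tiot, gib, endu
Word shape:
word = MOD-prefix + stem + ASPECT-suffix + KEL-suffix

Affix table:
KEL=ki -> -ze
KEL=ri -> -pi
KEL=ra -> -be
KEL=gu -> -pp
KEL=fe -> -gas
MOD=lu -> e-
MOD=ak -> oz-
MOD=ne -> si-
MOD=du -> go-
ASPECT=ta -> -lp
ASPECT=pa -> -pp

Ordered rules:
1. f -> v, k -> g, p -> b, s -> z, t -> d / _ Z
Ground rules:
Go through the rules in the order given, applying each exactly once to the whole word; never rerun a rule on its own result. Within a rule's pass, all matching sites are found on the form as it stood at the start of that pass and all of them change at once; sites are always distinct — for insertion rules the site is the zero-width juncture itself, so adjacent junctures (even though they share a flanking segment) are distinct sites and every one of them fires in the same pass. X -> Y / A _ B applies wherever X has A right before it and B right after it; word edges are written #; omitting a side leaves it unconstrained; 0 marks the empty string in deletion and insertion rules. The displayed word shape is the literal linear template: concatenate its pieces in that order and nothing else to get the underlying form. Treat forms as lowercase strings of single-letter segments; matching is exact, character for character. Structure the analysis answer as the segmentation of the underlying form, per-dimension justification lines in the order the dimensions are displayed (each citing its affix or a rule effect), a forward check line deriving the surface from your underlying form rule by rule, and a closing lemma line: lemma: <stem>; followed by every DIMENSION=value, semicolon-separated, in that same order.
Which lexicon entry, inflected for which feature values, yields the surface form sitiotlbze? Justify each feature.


underlying: si-tiot-lp-ze
KEL=ki - signalled by the affix -ze
MOD=ne - signalled by the affix si-
ASPECT=ta - signalled by the affix -lp
check: sitiotlpze -> sitiotlbze
lemma: tiot; KEL=ki; MOD=ne; ASPECT=ta


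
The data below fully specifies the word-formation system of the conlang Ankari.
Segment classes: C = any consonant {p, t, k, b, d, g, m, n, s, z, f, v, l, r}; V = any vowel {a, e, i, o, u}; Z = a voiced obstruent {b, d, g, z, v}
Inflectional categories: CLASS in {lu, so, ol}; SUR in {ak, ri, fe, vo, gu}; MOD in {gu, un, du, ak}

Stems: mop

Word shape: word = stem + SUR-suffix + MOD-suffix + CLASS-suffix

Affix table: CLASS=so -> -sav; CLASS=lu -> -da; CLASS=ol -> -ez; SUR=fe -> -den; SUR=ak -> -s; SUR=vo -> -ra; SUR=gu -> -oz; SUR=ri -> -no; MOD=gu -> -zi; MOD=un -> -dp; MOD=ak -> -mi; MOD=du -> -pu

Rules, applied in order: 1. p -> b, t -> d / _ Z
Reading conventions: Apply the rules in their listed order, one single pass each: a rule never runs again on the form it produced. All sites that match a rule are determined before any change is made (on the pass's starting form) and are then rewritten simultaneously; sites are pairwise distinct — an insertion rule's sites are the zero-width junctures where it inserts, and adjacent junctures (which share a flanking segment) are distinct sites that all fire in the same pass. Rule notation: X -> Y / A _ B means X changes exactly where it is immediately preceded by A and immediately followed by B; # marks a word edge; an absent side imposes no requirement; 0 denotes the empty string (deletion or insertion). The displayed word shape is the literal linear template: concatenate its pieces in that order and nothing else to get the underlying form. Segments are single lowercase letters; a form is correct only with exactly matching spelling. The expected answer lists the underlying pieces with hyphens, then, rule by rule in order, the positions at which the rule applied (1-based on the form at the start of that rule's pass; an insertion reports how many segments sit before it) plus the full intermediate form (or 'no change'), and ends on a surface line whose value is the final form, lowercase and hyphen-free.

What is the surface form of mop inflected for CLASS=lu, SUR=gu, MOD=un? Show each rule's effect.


underlying: mop-oz-dp-da
1. p -> b, t -> d / _ Z: fires at position(s) 7: mopozdbda
surface: mopozdbda


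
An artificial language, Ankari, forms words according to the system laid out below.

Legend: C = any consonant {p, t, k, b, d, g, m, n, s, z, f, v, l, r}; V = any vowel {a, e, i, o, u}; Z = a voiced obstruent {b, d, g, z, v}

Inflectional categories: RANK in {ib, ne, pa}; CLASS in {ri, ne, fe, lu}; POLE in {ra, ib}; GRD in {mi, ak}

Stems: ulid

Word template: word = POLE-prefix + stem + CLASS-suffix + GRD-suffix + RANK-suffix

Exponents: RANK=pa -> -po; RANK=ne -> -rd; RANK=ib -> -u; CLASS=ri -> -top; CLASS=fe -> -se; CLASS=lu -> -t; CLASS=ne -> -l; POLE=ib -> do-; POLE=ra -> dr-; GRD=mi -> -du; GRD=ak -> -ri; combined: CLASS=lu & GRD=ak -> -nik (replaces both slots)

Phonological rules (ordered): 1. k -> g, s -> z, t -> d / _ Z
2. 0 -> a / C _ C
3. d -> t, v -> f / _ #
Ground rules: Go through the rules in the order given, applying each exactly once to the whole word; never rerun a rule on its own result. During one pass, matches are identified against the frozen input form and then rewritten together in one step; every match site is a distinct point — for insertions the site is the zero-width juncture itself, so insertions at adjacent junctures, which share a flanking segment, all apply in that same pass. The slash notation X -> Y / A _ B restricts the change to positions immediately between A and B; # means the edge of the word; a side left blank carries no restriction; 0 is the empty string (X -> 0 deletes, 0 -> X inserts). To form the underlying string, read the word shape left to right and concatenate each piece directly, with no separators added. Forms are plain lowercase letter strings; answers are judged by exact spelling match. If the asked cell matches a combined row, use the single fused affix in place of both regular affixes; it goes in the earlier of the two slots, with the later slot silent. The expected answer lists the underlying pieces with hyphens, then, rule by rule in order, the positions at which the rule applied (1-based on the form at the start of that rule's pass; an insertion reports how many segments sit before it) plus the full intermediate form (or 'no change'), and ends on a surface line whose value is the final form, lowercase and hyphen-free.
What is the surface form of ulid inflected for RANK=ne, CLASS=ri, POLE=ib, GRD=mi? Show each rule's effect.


underlying: do-ulid-top-du-rd
1. k -> g, s -> z, t -> d / _ Z: no change
2. 0 -> a / C _ C: inserts after position(s) 6, 9, 12: doulidatopadurad
3. d -> t, v -> f / _ #: fires at position(s) 16: doulidatopadurat
surface: doulidatopadurat


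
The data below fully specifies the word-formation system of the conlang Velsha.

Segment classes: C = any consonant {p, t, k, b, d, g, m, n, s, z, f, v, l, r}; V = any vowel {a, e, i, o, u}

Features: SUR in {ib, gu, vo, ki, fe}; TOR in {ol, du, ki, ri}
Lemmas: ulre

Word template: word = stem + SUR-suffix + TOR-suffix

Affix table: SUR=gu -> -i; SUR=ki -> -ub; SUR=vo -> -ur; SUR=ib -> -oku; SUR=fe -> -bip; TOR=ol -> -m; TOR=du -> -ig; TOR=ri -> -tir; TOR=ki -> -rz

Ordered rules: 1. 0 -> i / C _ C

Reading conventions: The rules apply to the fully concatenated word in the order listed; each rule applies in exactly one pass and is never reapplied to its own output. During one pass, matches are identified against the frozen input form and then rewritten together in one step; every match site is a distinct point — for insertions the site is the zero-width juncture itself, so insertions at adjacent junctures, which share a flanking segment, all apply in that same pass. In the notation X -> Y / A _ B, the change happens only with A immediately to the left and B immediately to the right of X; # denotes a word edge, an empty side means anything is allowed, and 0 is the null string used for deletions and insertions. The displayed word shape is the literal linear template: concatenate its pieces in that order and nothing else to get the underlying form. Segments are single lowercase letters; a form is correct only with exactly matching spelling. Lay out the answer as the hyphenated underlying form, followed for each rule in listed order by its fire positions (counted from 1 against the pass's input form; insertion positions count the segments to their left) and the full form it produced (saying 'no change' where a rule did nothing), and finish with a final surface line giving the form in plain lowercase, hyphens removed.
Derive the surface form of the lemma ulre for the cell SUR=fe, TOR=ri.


underlying: ulre-bip-tir
1. 0 -> i / C _ C: inserts after position(s) 2, 7: ulirebipitir
surface: ulirebipitir


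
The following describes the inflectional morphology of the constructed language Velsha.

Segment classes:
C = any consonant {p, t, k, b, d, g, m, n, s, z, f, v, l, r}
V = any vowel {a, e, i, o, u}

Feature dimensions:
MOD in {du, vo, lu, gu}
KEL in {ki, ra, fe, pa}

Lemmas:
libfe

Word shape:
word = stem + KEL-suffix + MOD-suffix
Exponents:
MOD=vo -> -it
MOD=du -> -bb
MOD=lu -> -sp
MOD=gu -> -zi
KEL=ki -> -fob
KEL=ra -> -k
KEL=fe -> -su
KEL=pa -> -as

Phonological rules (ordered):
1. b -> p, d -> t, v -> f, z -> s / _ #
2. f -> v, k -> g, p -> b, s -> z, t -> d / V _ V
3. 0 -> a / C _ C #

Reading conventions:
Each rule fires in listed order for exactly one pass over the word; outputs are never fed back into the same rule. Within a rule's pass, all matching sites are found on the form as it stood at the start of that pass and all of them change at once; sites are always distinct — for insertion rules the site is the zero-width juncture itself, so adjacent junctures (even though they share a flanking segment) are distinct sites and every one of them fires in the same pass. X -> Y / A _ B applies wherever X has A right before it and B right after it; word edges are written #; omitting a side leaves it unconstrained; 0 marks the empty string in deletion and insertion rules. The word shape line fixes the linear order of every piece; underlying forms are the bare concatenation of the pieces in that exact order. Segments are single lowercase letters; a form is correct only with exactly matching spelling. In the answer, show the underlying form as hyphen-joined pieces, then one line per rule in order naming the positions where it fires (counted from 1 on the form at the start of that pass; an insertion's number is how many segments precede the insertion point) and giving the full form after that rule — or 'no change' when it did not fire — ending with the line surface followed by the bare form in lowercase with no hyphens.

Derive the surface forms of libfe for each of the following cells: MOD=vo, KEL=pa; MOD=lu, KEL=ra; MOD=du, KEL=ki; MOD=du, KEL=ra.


cell MOD=vo, KEL=pa:
underlying: libfe-as-it
1. b -> p, d -> t, v -> f, z -> s / _ #: no change
2. f -> v, k -> g, p -> b, s -> z, t -> d / V _ V: fires at position(s) 7: libfeazit
3. 0 -> a / C _ C #: no change
surface: libfeazit

cell MOD=lu, KEL=ra:
underlying: libfe-k-sp
1. b -> p, d -> t, v -> f, z -> s / _ #: no change
2. f -> v, k -> g, p -> b, s -> z, t -> d / V _ V: no change
3. 0 -> a / C _ C #: inserts after position(s) 7: libfeksap
surface: libfeksap

cell MOD=du, KEL=ki:
underlying: libfe-fob-bb
1. b -> p, d -> t, v -> f, z -> s / _ #: fires at position(s) 10: libfefobbp
2. f -> v, k -> g, p -> b, s -> z, t -> d / V _ V: fires at position(s) 6: libfevobbp
3. 0 -> a / C _ C #: inserts after position(s) 9: libfevobbap
surface: libfevobbap

cell MOD=du, KEL=ra:
underlying: libfe-k-bb
1. b -> p, d -> t, v -> f, z -> s / _ #: fires at position(s) 8: libfekbp
2. f -> v, k -> g, p -> b, s -> z, t -> d / V _ V: no change
3. 0 -> a / C _ C #: inserts after position(s) 7: libfekbap
surface: libfekbap


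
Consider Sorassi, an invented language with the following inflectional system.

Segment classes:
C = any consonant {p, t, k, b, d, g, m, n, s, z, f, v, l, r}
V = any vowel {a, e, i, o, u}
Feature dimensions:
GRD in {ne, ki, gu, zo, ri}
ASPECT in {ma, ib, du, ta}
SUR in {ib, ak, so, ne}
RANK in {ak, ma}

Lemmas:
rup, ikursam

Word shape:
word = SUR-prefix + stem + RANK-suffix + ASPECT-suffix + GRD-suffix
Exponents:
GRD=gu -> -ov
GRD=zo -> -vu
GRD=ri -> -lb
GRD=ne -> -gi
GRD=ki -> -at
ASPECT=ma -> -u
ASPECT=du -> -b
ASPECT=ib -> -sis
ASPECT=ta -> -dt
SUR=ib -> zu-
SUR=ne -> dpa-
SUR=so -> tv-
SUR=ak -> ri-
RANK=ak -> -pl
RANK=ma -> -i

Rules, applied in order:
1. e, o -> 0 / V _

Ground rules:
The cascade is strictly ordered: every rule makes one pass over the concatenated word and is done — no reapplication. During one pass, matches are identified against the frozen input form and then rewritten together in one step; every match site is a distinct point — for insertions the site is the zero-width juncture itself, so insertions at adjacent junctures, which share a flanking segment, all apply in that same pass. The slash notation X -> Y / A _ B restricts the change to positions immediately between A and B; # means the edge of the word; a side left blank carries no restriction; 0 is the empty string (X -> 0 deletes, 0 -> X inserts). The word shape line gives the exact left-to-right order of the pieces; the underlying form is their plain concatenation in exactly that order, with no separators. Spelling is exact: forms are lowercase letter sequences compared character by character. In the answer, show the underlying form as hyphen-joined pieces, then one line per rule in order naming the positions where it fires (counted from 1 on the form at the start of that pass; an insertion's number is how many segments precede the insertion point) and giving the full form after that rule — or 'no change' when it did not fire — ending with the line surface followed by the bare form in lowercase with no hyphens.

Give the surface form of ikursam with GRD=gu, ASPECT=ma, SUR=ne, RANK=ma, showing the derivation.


underlying: dpa-ikursam-i-u-ov
1. e, o -> 0 / V _: fires at position(s) 13: dpaikursamiuv
surface: dpaikursamiuv
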